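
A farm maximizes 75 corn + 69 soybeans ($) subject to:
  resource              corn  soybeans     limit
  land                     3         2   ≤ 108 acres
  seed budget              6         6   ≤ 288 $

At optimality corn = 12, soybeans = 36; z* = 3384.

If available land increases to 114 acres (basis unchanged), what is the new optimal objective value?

Both land and seed budget are binding at x*.
Dual feasibility on the basic columns requires 3·y_land + 6·y_seed budget = 75, 2·y_land + 6·y_seed budget = 69.
Solving: y_land = 6, y_seed budget = 9.5.
Δz = y_land·Δb = 6 × (6) = 36, so new z* = 3384 + 36 = 3420.

3420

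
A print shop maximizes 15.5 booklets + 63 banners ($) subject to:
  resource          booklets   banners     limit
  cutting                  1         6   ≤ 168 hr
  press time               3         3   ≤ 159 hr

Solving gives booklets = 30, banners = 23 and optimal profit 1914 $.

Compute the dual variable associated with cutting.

Both cutting and press time are binding at x*.
Dual feasibility on the basic columns requires 1·y_cutting + 3·y_press time = 15.5, 6·y_cutting + 3·y_press time = 63.
Solving: y_cutting = 9.5, y_press time = 2.
Shadow price of cutting = 9.5.

9.5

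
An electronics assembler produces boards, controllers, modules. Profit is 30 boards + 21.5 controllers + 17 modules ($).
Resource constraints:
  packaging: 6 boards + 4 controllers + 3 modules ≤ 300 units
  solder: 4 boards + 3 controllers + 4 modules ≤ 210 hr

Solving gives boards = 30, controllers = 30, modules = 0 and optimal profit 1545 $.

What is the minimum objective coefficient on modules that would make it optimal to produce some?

At the optimum: packaging uses 300 of 300 (binding); solder uses 210 of 210 (binding).
From A_Bᵀ y = c: 6·y_packaging + 4·y_solder = 30; 4·y_packaging + 3·y_solder = 21.5.
This yields shadow prices y_packaging = 2, y_solder = 4.5.
modules enters the basis when its profit ≥ yᵀa₃ = 2·3 + 4.5·4 = 24.

24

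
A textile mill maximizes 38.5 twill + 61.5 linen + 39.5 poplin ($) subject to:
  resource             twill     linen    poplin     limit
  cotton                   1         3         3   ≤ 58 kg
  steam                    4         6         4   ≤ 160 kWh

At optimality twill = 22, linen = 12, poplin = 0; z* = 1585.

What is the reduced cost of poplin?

-4

Check each constraint at x*: cotton 58/58 (tight); steam 160/160 (tight).
The binding rows give the dual system: 1·y_cotton + 4·y_steam = 38.5 and 3·y_cotton + 6·y_steam = 61.5.
This yields shadow prices y_cotton = 2.5, y_steam = 9.
Reduced cost of poplin: c₃ − yᵀa₃ = 39.5 − (2.5·3 + 9·4) = 39.5 − 43.5 = -4.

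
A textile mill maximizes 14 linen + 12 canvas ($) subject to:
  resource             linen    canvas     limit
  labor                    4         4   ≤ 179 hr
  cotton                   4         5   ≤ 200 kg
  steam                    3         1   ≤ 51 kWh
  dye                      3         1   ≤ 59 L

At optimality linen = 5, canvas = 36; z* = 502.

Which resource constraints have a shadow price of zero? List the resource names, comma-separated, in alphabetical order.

dye, labor

labor: 164/179 (slack 15)
cotton: 200/200 (binding)
steam: 51/51 (binding)
dye: 51/59 (slack 8)
By complementary slackness, a constraint with positive slack has shadow price 0 → dye, labor.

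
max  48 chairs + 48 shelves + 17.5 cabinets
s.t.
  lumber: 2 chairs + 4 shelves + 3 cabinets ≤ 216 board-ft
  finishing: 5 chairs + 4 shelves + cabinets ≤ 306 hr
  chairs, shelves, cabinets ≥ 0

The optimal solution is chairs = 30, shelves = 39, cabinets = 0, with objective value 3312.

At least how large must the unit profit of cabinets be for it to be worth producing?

Both lumber and finishing are binding at x*.
Dual feasibility on the basic columns requires 2·y_lumber + 5·y_finishing = 48, 4·y_lumber + 4·y_finishing = 48.
This yields shadow prices y_lumber = 4, y_finishing = 8.
cabinets enters the basis when its profit ≥ yᵀa₃ = 4·3 + 8·1 = 20.

20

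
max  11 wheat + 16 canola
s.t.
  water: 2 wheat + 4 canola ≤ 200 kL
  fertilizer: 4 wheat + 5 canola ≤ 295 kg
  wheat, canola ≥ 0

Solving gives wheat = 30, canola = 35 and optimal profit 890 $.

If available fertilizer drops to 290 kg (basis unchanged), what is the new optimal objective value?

Check each constraint at x*: water 200/200 (tight); fertilizer 295/295 (tight).
The binding rows give the dual system: 2·y_water + 4·y_fertilizer = 11 and 4·y_water + 5·y_fertilizer = 16.
This yields shadow prices y_water = 1.5, y_fertilizer = 2.
Δz = y_fertilizer·Δb = 2 × (-5) = -10, so new z* = 890 − 10 = 880.

880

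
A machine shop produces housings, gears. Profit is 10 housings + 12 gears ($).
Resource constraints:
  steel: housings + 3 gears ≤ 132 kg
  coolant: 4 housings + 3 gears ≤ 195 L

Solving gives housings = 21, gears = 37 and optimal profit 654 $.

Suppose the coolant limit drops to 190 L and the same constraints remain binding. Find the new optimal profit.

644

At the optimum: steel uses 132 of 132 (binding); coolant uses 195 of 195 (binding).
The binding rows give the dual system: 1·y_steel + 4·y_coolant = 10 and 3·y_steel + 3·y_coolant = 12.
→ y_steel = 2 and y_coolant = 2.
Δz = y_coolant·Δb = 2 × (-5) = -10, so new z* = 654 − 10 = 644.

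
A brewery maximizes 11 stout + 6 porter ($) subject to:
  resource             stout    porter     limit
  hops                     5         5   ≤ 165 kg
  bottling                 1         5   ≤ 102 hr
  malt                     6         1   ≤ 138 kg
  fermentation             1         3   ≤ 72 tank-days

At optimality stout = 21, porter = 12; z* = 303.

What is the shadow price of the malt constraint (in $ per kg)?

1

At the optimum: hops uses 165 of 165 (binding); bottling uses 81 of 102 (slack = 21); malt uses 138 of 138 (binding); fermentation uses 57 of 72 (slack = 15).
Since bottling, fermentation are not tight, their duals are 0.
The binding rows give the dual system: 5·y_hops + 6·y_malt = 11 and 5·y_hops + 1·y_malt = 6.
→ y_hops = 1 and y_malt = 1.
Shadow price of malt = 1.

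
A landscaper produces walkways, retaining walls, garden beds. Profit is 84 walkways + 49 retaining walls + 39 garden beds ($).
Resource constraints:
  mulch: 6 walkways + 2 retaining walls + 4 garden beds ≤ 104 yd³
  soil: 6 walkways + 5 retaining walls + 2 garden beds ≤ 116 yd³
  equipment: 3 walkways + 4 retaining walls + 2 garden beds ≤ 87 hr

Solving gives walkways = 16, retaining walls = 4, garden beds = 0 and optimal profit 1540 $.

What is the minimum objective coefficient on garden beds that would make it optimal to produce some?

Check each constraint at x*: mulch 104/104 (tight); soil 116/116 (tight); equipment 64/87 (slack 23).
Since equipment is not tight, its dual is 0.
From A_Bᵀ y = c: 6·y_mulch + 6·y_soil = 84; 2·y_mulch + 5·y_soil = 49.
This yields shadow prices y_mulch = 7, y_soil = 7.
garden beds enters the basis when its profit ≥ yᵀa₃ = 7·4 + 7·2 = 42.

42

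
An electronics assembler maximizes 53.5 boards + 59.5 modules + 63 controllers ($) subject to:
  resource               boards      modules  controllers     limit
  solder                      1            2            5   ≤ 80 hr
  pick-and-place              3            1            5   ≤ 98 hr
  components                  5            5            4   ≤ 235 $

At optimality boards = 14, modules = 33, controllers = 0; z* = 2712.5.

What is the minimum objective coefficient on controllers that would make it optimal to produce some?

68

Check each constraint at x*: solder 80/80 (tight); pick-and-place 75/98 (slack 23); components 235/235 (tight).
Since pick-and-place is not tight, its dual is 0.
Dual feasibility on the basic columns requires 1·y_solder + 5·y_components = 53.5, 2·y_solder + 5·y_components = 59.5.
Solving: y_solder = 6, y_components = 9.5.
controllers enters the basis when its profit ≥ yᵀa₃ = 6·5 + 9.5·4 = 68.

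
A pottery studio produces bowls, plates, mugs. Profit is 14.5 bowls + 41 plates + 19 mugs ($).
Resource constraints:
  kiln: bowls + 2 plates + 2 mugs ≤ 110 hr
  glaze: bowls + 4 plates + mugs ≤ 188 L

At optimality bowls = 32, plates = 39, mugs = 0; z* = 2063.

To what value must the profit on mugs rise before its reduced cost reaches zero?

Both kiln and glaze are binding at x*.
Dual feasibility on the basic columns requires 1·y_kiln + 1·y_glaze = 14.5, 2·y_kiln + 4·y_glaze = 41.
This yields shadow prices y_kiln = 8.5, y_glaze = 6.
mugs enters the basis when its profit ≥ yᵀa₃ = 8.5·2 + 6·1 = 23.

23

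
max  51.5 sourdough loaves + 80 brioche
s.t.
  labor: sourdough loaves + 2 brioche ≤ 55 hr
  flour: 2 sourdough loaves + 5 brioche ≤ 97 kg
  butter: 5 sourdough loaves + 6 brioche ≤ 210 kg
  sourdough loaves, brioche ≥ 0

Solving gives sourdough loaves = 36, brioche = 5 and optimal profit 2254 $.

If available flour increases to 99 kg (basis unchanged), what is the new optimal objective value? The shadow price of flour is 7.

Δb = 2, so new z* = 2254 + (7)·(2) = 2254 + 14 = 2268.

2268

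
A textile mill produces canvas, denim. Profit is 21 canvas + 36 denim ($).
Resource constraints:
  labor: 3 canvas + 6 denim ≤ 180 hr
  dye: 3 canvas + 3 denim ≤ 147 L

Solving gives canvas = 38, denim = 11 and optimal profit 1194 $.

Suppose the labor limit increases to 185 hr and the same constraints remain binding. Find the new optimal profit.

Both labor and dye are binding at x*.
Dual feasibility on the basic columns requires 3·y_labor + 3·y_dye = 21, 6·y_labor + 3·y_dye = 36.
This yields shadow prices y_labor = 5, y_dye = 2.
Δz = y_labor·Δb = 5 × (5) = 25, so new z* = 1194 + 25 = 1219.

1219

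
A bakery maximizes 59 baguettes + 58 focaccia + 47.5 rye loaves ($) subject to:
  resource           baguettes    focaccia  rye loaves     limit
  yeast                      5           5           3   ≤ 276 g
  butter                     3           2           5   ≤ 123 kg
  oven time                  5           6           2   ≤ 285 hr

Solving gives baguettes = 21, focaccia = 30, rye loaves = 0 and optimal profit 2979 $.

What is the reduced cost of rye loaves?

Binding: butter and oven time. Non-binding: yeast (21 unused).
Since yeast is not tight, its dual is 0.
The binding rows give the dual system: 3·y_butter + 5·y_oven time = 59 and 2·y_butter + 6·y_oven time = 58.
This yields shadow prices y_butter = 8, y_oven time = 7.
Reduced cost of rye loaves: c₃ − yᵀa₃ = 47.5 − (8·5 + 7·2) = 47.5 − 54 = -6.5.

-6.5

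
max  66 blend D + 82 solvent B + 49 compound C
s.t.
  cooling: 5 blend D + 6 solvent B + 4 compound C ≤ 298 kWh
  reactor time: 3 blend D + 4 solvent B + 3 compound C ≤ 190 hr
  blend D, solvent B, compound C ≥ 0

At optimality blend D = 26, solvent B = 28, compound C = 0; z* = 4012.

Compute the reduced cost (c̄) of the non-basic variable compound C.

Check each constraint at x*: cooling 298/298 (tight); reactor time 190/190 (tight).
Dual feasibility on the basic columns requires 5·y_cooling + 3·y_reactor time = 66, 6·y_cooling + 4·y_reactor time = 82.
→ y_cooling = 9 and y_reactor time = 7.
Reduced cost of compound C: c₃ − yᵀa₃ = 49 − (9·4 + 7·3) = 49 − 57 = -8.

-8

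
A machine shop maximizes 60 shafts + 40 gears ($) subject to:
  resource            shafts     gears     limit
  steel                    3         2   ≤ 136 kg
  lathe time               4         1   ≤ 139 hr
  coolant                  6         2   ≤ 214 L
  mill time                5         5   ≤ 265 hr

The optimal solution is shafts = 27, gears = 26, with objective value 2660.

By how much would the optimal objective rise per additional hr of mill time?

6

At the optimum: steel uses 133 of 136 (slack = 3); lathe time uses 134 of 139 (slack = 5); coolant uses 214 of 214 (binding); mill time uses 265 of 265 (binding).
Slack constraints have shadow price 0 (complementary slackness).
The binding rows give the dual system: 6·y_coolant + 5·y_mill time = 60 and 2·y_coolant + 5·y_mill time = 40.
→ y_coolant = 5 and y_mill time = 6.
Shadow price of mill time = 6.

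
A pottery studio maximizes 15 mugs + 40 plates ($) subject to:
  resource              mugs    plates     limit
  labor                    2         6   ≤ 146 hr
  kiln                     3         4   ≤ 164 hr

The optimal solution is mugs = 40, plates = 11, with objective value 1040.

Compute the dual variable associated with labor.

6

Check each constraint at x*: labor 146/146 (tight); kiln 164/164 (tight).
The binding rows give the dual system: 2·y_labor + 3·y_kiln = 15 and 6·y_labor + 4·y_kiln = 40.
Solving: y_labor = 6, y_kiln = 1.
Shadow price of labor = 6.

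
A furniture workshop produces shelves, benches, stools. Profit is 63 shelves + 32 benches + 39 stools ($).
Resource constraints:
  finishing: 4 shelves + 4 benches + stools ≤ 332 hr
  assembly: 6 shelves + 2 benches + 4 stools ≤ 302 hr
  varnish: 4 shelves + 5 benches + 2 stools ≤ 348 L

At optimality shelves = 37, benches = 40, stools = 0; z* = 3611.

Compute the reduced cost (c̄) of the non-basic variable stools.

At the optimum: finishing uses 308 of 332 (slack = 24); assembly uses 302 of 302 (binding); varnish uses 348 of 348 (binding).
Slack constraints have shadow price 0 (complementary slackness).
The binding rows give the dual system: 6·y_assembly + 4·y_varnish = 63 and 2·y_assembly + 5·y_varnish = 32.
→ y_assembly = 8.5 and y_varnish = 3.
Reduced cost of stools: c₃ − yᵀa₃ = 39 − (8.5·4 + 3·2) = 39 − 40 = -1.

-1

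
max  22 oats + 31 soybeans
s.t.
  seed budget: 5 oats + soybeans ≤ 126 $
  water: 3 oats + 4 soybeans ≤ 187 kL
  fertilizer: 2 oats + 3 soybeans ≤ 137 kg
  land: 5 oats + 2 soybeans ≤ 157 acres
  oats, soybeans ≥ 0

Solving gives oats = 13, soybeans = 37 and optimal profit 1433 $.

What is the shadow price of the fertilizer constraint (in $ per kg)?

Binding: water and fertilizer. Non-binding: seed budget (24 unused), land (18 unused).
Slack constraints have shadow price 0 (complementary slackness).
Dual feasibility on the basic columns requires 3·y_water + 2·y_fertilizer = 22, 4·y_water + 3·y_fertilizer = 31.
Solving: y_water = 4, y_fertilizer = 5.
Shadow price of fertilizer = 5.

5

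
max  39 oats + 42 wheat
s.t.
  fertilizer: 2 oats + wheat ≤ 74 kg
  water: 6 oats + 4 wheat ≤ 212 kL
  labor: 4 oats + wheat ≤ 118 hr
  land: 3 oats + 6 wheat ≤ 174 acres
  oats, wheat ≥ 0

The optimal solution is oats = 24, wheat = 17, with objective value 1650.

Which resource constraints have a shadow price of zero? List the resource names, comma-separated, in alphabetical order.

fertilizer: 65/74 (slack 9)
water: 212/212 (binding)
labor: 113/118 (slack 5)
land: 174/174 (binding)
By complementary slackness, a constraint with positive slack has shadow price 0 → fertilizer, labor.

fertilizer, labor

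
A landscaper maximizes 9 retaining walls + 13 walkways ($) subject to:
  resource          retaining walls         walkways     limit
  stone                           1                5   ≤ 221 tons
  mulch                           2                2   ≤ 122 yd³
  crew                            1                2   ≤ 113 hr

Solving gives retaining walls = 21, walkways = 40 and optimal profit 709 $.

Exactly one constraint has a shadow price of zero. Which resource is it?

crew

stone: 221/221 (binding)
mulch: 122/122 (binding)
crew: 101/113 (slack 12)
By complementary slackness, a constraint with positive slack has shadow price 0 → crew.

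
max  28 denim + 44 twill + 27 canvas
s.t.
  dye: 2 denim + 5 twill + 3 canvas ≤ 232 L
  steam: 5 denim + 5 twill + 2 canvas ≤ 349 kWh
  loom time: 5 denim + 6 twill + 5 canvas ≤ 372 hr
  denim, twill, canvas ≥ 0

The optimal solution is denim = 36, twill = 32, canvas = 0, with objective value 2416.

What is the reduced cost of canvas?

Binding: dye and loom time. Non-binding: steam (9 unused).
By complementary slackness, y = 0 for the non-binding constraint.
From A_Bᵀ y = c: 2·y_dye + 5·y_loom time = 28; 5·y_dye + 6·y_loom time = 44.
→ y_dye = 4 and y_loom time = 4.
Reduced cost of canvas: c₃ − yᵀa₃ = 27 − (4·3 + 4·5) = 27 − 32 = -5.

-5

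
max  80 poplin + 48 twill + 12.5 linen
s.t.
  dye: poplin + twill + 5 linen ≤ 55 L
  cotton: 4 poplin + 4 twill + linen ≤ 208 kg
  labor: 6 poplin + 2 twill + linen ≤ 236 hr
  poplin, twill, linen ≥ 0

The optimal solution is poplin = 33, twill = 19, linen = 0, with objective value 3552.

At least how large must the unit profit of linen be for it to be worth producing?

16

At the optimum: dye uses 52 of 55 (slack = 3); cotton uses 208 of 208 (binding); labor uses 236 of 236 (binding).
Slack constraints have shadow price 0 (complementary slackness).
The binding rows give the dual system: 4·y_cotton + 6·y_labor = 80 and 4·y_cotton + 2·y_labor = 48.
This yields shadow prices y_cotton = 8, y_labor = 8.
linen enters the basis when its profit ≥ yᵀa₃ = 8·1 + 8·1 = 16.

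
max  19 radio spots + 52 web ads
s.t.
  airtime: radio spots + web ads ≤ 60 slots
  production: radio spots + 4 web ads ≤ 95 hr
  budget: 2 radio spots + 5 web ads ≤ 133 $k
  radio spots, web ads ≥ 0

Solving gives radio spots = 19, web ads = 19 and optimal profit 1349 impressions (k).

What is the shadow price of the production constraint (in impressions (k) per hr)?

Binding: production and budget. Non-binding: airtime (22 unused).
Slack constraints have shadow price 0 (complementary slackness).
From A_Bᵀ y = c: 1·y_production + 2·y_budget = 19; 4·y_production + 5·y_budget = 52.
Solving: y_production = 3, y_budget = 8.
Shadow price of production = 3.

3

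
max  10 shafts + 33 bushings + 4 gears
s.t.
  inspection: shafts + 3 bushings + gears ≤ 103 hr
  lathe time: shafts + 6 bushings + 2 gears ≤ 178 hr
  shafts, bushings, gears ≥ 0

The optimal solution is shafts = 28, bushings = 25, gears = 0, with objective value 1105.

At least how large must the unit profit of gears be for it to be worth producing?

11

Check each constraint at x*: inspection 103/103 (tight); lathe time 178/178 (tight).
From A_Bᵀ y = c: 1·y_inspection + 1·y_lathe time = 10; 3·y_inspection + 6·y_lathe time = 33.
This yields shadow prices y_inspection = 9, y_lathe time = 1.
gears enters the basis when its profit ≥ yᵀa₃ = 9·1 + 1·2 = 11.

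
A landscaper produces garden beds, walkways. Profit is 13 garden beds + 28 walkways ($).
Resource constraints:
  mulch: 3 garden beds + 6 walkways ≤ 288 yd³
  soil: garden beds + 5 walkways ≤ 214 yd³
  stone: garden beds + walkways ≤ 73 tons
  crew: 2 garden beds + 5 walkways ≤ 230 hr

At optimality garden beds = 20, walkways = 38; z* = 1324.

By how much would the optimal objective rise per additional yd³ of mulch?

Check each constraint at x*: mulch 288/288 (tight); soil 210/214 (slack 4); stone 58/73 (slack 15); crew 230/230 (tight).
Slack constraints have shadow price 0 (complementary slackness).
From A_Bᵀ y = c: 3·y_mulch + 2·y_crew = 13; 6·y_mulch + 5·y_crew = 28.
Solving: y_mulch = 3, y_crew = 2.
Shadow price of mulch = 3.

3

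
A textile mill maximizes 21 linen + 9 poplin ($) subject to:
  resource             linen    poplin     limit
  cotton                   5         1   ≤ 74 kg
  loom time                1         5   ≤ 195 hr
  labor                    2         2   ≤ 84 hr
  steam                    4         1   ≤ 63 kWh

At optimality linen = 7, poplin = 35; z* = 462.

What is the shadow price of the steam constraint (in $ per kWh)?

4

Check each constraint at x*: cotton 70/74 (slack 4); loom time 182/195 (slack 13); labor 84/84 (tight); steam 63/63 (tight).
Since cotton, loom time are not tight, their duals are 0.
Dual feasibility on the basic columns requires 2·y_labor + 4·y_steam = 21, 2·y_labor + 1·y_steam = 9.
→ y_labor = 2.5 and y_steam = 4.
Shadow price of steam = 4.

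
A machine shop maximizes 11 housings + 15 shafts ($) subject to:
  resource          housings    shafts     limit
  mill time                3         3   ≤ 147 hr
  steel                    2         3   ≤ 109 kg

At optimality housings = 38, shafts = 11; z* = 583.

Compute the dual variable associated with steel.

4

At the optimum: mill time uses 147 of 147 (binding); steel uses 109 of 109 (binding).
From A_Bᵀ y = c: 3·y_mill time + 2·y_steel = 11; 3·y_mill time + 3·y_steel = 15.
This yields shadow prices y_mill time = 1, y_steel = 4.
Shadow price of steel = 4.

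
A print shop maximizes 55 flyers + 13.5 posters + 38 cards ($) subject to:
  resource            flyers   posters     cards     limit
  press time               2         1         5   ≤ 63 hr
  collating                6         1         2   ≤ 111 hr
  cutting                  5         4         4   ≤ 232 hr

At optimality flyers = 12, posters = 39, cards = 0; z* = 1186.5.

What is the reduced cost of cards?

-8.5

Binding: press time and collating. Non-binding: cutting (16 unused).
Slack constraints have shadow price 0 (complementary slackness).
The binding rows give the dual system: 2·y_press time + 6·y_collating = 55 and 1·y_press time + 1·y_collating = 13.5.
→ y_press time = 6.5 and y_collating = 7.
Reduced cost of cards: c₃ − yᵀa₃ = 38 − (6.5·5 + 7·2) = 38 − 46.5 = -8.5.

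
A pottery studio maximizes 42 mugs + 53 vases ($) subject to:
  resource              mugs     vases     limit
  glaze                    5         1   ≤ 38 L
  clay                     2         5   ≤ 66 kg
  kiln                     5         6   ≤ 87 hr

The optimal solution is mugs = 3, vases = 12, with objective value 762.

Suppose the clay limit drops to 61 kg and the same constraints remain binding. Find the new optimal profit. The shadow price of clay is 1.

757

Δb = -5, so new z* = 762 + (1)·(-5) = 762 − 5 = 757.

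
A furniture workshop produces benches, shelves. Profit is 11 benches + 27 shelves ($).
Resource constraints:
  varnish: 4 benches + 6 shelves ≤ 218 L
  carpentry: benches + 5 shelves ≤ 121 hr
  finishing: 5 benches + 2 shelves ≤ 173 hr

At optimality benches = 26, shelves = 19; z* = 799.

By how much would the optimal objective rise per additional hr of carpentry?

Binding: varnish and carpentry. Non-binding: finishing (5 unused).
Slack constraints have shadow price 0 (complementary slackness).
From A_Bᵀ y = c: 4·y_varnish + 1·y_carpentry = 11; 6·y_varnish + 5·y_carpentry = 27.
This yields shadow prices y_varnish = 2, y_carpentry = 3.
Shadow price of carpentry = 3.

3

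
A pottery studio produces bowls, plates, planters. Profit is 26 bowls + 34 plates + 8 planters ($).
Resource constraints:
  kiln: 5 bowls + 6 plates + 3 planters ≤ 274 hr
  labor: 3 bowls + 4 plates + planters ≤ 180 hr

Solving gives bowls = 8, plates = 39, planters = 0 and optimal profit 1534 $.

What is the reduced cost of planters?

At the optimum: kiln uses 274 of 274 (binding); labor uses 180 of 180 (binding).
The binding rows give the dual system: 5·y_kiln + 3·y_labor = 26 and 6·y_kiln + 4·y_labor = 34.
Solving: y_kiln = 1, y_labor = 7.
Reduced cost of planters: c₃ − yᵀa₃ = 8 − (1·3 + 7·1) = 8 − 10 = -2.

-2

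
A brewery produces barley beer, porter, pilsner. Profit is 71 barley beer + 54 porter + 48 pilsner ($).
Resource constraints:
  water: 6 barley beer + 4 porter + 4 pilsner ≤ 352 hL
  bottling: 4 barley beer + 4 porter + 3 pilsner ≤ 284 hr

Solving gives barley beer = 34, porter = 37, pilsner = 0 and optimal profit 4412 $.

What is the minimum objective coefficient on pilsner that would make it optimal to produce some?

49

Check each constraint at x*: water 352/352 (tight); bottling 284/284 (tight).
From A_Bᵀ y = c: 6·y_water + 4·y_bottling = 71; 4·y_water + 4·y_bottling = 54.
→ y_water = 8.5 and y_bottling = 5.
pilsner enters the basis when its profit ≥ yᵀa₃ = 8.5·4 + 5·3 = 49.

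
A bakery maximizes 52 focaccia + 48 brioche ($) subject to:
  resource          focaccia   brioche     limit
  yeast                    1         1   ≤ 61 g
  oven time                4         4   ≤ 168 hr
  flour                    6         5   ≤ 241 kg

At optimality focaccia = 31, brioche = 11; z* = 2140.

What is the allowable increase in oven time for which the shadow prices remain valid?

Binding constraints: oven time, flour. The basis is B = [[4,4],[6,5]] with det -4.
Per unit increase in oven time, x* moves by d = (-1.25, 1.5).
The basis stays optimal until focaccia reaches 0; allowable increase = 24.8 hr.

24.8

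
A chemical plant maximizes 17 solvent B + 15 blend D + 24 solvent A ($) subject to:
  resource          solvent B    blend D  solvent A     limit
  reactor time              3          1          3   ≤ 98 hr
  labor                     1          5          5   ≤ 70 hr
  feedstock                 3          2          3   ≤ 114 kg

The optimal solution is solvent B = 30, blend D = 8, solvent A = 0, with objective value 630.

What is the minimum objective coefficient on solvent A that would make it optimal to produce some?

Binding: reactor time and labor. Non-binding: feedstock (8 unused).
Since feedstock is not tight, its dual is 0.
From A_Bᵀ y = c: 3·y_reactor time + 1·y_labor = 17; 1·y_reactor time + 5·y_labor = 15.
This yields shadow prices y_reactor time = 5, y_labor = 2.
solvent A enters the basis when its profit ≥ yᵀa₃ = 5·3 + 2·5 = 25.

25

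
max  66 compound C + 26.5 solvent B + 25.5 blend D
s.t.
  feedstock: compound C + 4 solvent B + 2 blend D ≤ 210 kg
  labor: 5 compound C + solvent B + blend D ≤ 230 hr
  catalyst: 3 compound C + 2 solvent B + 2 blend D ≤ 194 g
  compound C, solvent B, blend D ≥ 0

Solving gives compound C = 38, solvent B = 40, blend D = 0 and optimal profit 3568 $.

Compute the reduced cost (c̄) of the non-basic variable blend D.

-1

At the optimum: feedstock uses 198 of 210 (slack = 12); labor uses 230 of 230 (binding); catalyst uses 194 of 194 (binding).
Since feedstock is not tight, its dual is 0.
The binding rows give the dual system: 5·y_labor + 3·y_catalyst = 66 and 1·y_labor + 2·y_catalyst = 26.5.
→ y_labor = 7.5 and y_catalyst = 9.5.
Reduced cost of blend D: c₃ − yᵀa₃ = 25.5 − (7.5·1 + 9.5·2) = 25.5 − 26.5 = -1.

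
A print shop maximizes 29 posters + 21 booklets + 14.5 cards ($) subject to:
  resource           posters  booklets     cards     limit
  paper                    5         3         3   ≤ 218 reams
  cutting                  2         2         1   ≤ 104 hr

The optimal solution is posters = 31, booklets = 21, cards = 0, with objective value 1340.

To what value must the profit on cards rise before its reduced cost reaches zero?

16.5

At the optimum: paper uses 218 of 218 (binding); cutting uses 104 of 104 (binding).
The binding rows give the dual system: 5·y_paper + 2·y_cutting = 29 and 3·y_paper + 2·y_cutting = 21.
→ y_paper = 4 and y_cutting = 4.5.
cards enters the basis when its profit ≥ yᵀa₃ = 4·3 + 4.5·1 = 16.5.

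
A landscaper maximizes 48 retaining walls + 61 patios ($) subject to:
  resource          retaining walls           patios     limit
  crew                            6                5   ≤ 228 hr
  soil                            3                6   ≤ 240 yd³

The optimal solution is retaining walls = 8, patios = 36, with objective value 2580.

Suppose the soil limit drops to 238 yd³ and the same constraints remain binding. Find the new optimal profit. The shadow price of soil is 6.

Δb = -2, so new z* = 2580 + (6)·(-2) = 2580 − 12 = 2568.

2568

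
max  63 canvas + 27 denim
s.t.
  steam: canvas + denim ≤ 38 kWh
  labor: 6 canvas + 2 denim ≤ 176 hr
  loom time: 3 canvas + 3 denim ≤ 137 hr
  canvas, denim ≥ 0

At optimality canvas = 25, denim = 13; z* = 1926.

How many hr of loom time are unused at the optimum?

23

loom time used = 3·25 + 3·13 = 114; slack = 137 − 114 = 23.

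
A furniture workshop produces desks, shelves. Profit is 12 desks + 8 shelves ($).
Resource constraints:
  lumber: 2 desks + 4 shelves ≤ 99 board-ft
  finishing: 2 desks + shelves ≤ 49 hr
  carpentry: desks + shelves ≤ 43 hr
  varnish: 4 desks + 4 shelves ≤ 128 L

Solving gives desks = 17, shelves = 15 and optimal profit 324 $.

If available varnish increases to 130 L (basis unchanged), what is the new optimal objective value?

Check each constraint at x*: lumber 94/99 (slack 5); finishing 49/49 (tight); carpentry 32/43 (slack 11); varnish 128/128 (tight).
By complementary slackness, y = 0 for the non-binding constraints.
Dual feasibility on the basic columns requires 2·y_finishing + 4·y_varnish = 12, 1·y_finishing + 4·y_varnish = 8.
This yields shadow prices y_finishing = 4, y_varnish = 1.
Δz = y_varnish·Δb = 1 × (2) = 2, so new z* = 324 + 2 = 326.

326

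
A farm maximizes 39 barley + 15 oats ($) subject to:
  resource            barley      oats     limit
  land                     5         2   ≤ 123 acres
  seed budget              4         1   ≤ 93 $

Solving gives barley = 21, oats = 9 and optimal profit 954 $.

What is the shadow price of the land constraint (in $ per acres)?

7

Both land and seed budget are binding at x*.
The binding rows give the dual system: 5·y_land + 4·y_seed budget = 39 and 2·y_land + 1·y_seed budget = 15.
Solving: y_land = 7, y_seed budget = 1.
Shadow price of land = 7.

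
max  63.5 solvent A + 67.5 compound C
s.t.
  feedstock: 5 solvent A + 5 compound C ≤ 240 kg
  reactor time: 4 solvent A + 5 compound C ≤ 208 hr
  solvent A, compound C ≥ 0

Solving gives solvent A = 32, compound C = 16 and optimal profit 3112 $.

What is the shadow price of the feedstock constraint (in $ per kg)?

Both feedstock and reactor time are binding at x*.
The binding rows give the dual system: 5·y_feedstock + 4·y_reactor time = 63.5 and 5·y_feedstock + 5·y_reactor time = 67.5.
This yields shadow prices y_feedstock = 9.5, y_reactor time = 4.
Shadow price of feedstock = 9.5.

9.5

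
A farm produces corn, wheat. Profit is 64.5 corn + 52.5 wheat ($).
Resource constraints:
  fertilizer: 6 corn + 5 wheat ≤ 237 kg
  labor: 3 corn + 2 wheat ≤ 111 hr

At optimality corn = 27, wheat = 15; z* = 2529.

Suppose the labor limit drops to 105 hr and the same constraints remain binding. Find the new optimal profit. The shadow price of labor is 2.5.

2514

Δb = -6, so new z* = 2529 + (2.5)·(-6) = 2529 − 15 = 2514.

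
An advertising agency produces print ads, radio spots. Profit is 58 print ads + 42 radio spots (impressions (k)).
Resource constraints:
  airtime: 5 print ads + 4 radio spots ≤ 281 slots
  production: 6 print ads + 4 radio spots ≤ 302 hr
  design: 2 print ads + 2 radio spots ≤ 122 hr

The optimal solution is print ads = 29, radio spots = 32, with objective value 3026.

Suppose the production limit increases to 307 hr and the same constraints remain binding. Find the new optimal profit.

Binding: production and design. Non-binding: airtime (8 unused).
By complementary slackness, y = 0 for the non-binding constraint.
Dual feasibility on the basic columns requires 6·y_production + 2·y_design = 58, 4·y_production + 2·y_design = 42.
Solving: y_production = 8, y_design = 5.
Δz = y_production·Δb = 8 × (5) = 40, so new z* = 3026 + 40 = 3066.

3066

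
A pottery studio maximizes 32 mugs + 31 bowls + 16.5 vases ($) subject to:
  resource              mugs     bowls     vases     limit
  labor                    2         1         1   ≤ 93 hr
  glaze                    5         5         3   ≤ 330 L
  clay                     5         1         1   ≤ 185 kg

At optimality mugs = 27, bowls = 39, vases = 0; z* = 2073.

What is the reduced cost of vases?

Binding: labor and glaze. Non-binding: clay (11 unused).
Since clay is not tight, its dual is 0.
Dual feasibility on the basic columns requires 2·y_labor + 5·y_glaze = 32, 1·y_labor + 5·y_glaze = 31.
This yields shadow prices y_labor = 1, y_glaze = 6.
Reduced cost of vases: c₃ − yᵀa₃ = 16.5 − (1·1 + 6·3) = 16.5 − 19 = -2.5.

-2.5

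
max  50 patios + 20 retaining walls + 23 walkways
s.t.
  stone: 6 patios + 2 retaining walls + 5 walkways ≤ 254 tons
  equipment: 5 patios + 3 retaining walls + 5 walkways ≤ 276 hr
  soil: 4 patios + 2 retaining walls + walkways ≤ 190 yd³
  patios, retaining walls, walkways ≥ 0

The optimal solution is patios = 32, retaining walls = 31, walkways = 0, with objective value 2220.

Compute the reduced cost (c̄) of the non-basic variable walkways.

-7

Binding: stone and soil. Non-binding: equipment (23 unused).
Since equipment is not tight, its dual is 0.
From A_Bᵀ y = c: 6·y_stone + 4·y_soil = 50; 2·y_stone + 2·y_soil = 20.
This yields shadow prices y_stone = 5, y_soil = 5.
Reduced cost of walkways: c₃ − yᵀa₃ = 23 − (5·5 + 5·1) = 23 − 30 = -7.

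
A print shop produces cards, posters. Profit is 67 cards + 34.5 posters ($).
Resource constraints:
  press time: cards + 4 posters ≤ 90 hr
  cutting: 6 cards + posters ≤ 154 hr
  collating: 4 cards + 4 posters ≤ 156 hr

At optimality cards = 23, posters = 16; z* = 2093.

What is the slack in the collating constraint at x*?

0

collating used = 4·23 + 4·16 = 156; slack = 156 − 156 = 0.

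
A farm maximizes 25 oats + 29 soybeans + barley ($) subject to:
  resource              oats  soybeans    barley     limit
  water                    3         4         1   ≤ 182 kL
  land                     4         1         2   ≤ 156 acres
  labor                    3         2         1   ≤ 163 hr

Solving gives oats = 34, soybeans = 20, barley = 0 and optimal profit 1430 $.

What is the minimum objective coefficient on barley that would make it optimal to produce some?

9

Binding: water and land. Non-binding: labor (21 unused).
Slack constraints have shadow price 0 (complementary slackness).
The binding rows give the dual system: 3·y_water + 4·y_land = 25 and 4·y_water + 1·y_land = 29.
→ y_water = 7 and y_land = 1.
barley enters the basis when its profit ≥ yᵀa₃ = 7·1 + 1·2 = 9.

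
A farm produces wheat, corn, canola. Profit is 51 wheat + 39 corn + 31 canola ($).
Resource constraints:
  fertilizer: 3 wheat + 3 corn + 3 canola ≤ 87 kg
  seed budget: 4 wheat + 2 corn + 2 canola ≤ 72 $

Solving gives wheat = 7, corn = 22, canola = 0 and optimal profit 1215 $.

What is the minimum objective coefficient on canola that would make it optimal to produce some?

39

Check each constraint at x*: fertilizer 87/87 (tight); seed budget 72/72 (tight).
From A_Bᵀ y = c: 3·y_fertilizer + 4·y_seed budget = 51; 3·y_fertilizer + 2·y_seed budget = 39.
Solving: y_fertilizer = 9, y_seed budget = 6.
canola enters the basis when its profit ≥ yᵀa₃ = 9·3 + 6·2 = 39.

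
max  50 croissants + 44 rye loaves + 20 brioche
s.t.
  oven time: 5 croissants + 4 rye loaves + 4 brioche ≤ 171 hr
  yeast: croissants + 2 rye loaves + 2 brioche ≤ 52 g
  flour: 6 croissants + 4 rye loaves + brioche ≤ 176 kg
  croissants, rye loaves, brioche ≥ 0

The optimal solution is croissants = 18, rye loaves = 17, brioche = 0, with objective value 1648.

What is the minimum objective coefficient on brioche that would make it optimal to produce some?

Binding: yeast and flour. Non-binding: oven time (13 unused).
Since oven time is not tight, its dual is 0.
From A_Bᵀ y = c: 1·y_yeast + 6·y_flour = 50; 2·y_yeast + 4·y_flour = 44.
This yields shadow prices y_yeast = 8, y_flour = 7.
brioche enters the basis when its profit ≥ yᵀa₃ = 8·2 + 7·1 = 23.

23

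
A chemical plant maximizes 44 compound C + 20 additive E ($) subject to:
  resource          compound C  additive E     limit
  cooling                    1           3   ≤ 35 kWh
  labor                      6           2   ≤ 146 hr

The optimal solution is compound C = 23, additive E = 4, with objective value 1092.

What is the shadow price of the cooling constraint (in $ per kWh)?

2

At the optimum: cooling uses 35 of 35 (binding); labor uses 146 of 146 (binding).
The binding rows give the dual system: 1·y_cooling + 6·y_labor = 44 and 3·y_cooling + 2·y_labor = 20.
This yields shadow prices y_cooling = 2, y_labor = 7.
Shadow price of cooling = 2.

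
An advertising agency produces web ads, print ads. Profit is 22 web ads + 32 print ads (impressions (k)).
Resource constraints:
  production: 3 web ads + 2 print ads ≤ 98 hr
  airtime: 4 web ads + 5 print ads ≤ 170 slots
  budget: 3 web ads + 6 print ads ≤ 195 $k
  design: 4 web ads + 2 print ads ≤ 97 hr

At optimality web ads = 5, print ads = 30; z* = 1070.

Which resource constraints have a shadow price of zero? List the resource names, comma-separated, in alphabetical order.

design, production

production: 75/98 (slack 23)
airtime: 170/170 (binding)
budget: 195/195 (binding)
design: 80/97 (slack 17)
By complementary slackness, a constraint with positive slack has shadow price 0 → design, production.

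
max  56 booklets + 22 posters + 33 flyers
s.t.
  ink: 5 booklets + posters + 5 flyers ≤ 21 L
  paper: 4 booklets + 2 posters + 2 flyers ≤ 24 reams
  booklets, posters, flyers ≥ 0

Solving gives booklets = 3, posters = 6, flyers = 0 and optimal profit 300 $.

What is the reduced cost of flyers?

Check each constraint at x*: ink 21/21 (tight); paper 24/24 (tight).
From A_Bᵀ y = c: 5·y_ink + 4·y_paper = 56; 1·y_ink + 2·y_paper = 22.
→ y_ink = 4 and y_paper = 9.
Reduced cost of flyers: c₃ − yᵀa₃ = 33 − (4·5 + 9·2) = 33 − 38 = -5.

-5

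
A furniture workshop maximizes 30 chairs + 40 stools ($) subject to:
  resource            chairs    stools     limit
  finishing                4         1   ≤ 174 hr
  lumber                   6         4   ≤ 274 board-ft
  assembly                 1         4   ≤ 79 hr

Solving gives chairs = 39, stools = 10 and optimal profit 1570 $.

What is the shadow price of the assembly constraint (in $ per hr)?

6

At the optimum: finishing uses 166 of 174 (slack = 8); lumber uses 274 of 274 (binding); assembly uses 79 of 79 (binding).
By complementary slackness, y = 0 for the non-binding constraint.
From A_Bᵀ y = c: 6·y_lumber + 1·y_assembly = 30; 4·y_lumber + 4·y_assembly = 40.
This yields shadow prices y_lumber = 4, y_assembly = 6.
Shadow price of assembly = 6.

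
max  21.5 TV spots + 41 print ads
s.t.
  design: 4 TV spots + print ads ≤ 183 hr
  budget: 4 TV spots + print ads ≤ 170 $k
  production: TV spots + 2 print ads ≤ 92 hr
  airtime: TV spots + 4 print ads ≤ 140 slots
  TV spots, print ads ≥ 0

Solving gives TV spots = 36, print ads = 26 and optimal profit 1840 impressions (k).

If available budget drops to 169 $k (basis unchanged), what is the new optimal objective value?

1837

Check each constraint at x*: design 170/183 (slack 13); budget 170/170 (tight); production 88/92 (slack 4); airtime 140/140 (tight).
Slack constraints have shadow price 0 (complementary slackness).
Dual feasibility on the basic columns requires 4·y_budget + 1·y_airtime = 21.5, 1·y_budget + 4·y_airtime = 41.
This yields shadow prices y_budget = 3, y_airtime = 9.5.
Δz = y_budget·Δb = 3 × (-1) = -3, so new z* = 1840 − 3 = 1837.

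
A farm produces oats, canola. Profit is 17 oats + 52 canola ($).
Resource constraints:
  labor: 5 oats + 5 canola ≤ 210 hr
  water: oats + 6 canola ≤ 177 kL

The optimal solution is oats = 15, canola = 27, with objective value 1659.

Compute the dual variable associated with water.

7

Both labor and water are binding at x*.
The binding rows give the dual system: 5·y_labor + 1·y_water = 17 and 5·y_labor + 6·y_water = 52.
→ y_labor = 2 and y_water = 7.
Shadow price of water = 7.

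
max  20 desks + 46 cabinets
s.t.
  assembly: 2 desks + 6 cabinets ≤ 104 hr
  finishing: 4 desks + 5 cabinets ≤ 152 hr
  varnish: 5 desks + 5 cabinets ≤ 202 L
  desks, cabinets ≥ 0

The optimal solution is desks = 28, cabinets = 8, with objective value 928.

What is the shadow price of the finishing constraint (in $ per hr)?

Binding: assembly and finishing. Non-binding: varnish (22 unused).
By complementary slackness, y = 0 for the non-binding constraint.
Dual feasibility on the basic columns requires 2·y_assembly + 4·y_finishing = 20, 6·y_assembly + 5·y_finishing = 46.
This yields shadow prices y_assembly = 6, y_finishing = 2.
Shadow price of finishing = 2.

2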